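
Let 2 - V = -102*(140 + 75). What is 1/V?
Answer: 1/21932 ≈ 4.5595e-5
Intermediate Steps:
V = 21932 (V = 2 - (-102)*(140 + 75) = 2 - (-102)*215 = 2 - 1*(-21930) = 2 + 21930 = 21932)
1/V = 1/21932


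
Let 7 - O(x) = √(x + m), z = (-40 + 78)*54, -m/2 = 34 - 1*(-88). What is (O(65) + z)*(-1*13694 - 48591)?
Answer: -128244815 + 62285*I*√179 ≈ -1.2824e+8 + 8.3332e+5*I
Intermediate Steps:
m = -244 (m = -2*(34 - 1*(-88)) = -2*(34 + 88) = -2*122 = -244)
z = 2052 (z = 38*54 = 2052)
O(x) = 7 - √(-244 + x) (O(x) = 7 - √(x - 244) = 7 - √(-244 + x))
(O(65) + z)*(-1*13694 - 48591) = ((7 - √(-244 + 65)) + 2052)*(-1*13694 - 48591) = ((7 - √(-179)) + 2052)*(-13694 - 48591) = ((7 - I*√179) + 2052)*(-62285) = (2059 - I*√179)*(-62285) = -128244815 + 62285*I*√179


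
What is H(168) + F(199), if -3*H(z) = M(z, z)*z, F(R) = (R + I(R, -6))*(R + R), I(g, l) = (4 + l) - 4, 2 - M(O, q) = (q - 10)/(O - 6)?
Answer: 6217286/81 ≈ 76757.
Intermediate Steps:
M(O, q) = 2 - (-10 + q)/(-6 + O) (M(O, q) = 2 - (q - 10)/(O - 6) = 2 - (-10 + q)/(-6 + O))
I(g, l) = l
F(R) = 2*R*(-6 + R) (F(R) = (R - 6)*(R + R) = (-6 + R)*(2*R) = 2*R*(-6 + R))
H(z) = -z*(-2 + z)/(3*(-6 + z)) (H(z) = -(-2 - z + 2*z)/(-6 + z)*z/3 = -(-2 + z)/(-6 + z)*z/3 = -z*(-2 + z)/(3*(-6 + z)))
H(168) + F(199) = (1/3)*168*(2 - 1*168)/(-6 + 168) + 2*199*(-6 + 199) = (1/3)*168*(2 - 168)/162 + 2*199*193 = (1/3)*168*(1/162)*(-166) + 76814 = -4648/81 + 76814 = 6217286/81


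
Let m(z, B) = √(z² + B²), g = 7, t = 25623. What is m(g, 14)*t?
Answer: 179361*√5 ≈ 4.0106e+5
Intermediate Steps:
m(z, B) = √(B² + z²)
m(g, 14)*t = √(14² + 7²)*25623 = √(196 + 49)*25623 = √245*25623 = (7*√5)*25623 = 179361*√5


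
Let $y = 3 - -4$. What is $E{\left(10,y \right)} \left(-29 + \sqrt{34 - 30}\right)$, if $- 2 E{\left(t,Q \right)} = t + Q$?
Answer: $\frac{459}{2} \approx 229.5$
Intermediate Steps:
$y = 7$ ($y = 3 + 4 = 7$)
$E{\left(t,Q \right)} = - \frac{Q}{2} - \frac{t}{2}$ ($E{\left(t,Q \right)} = - \frac{t + Q}{2} = - \frac{Q + t}{2} = - \frac{Q}{2} - \frac{t}{2}$)
$E{\left(10,y \right)} \left(-29 + \sqrt{34 - 30}\right) = \left(\left(- \frac{1}{2}\right) 7 - 5\right) \left(-29 + \sqrt{34 - 30}\right) = \left(- \frac{7}{2} - 5\right) \left(-29 + \sqrt{4}\right) = - \frac{17 \left(-29 + 2\right)}{2} = \left(- \frac{17}{2}\right) \left(-27\right) = \frac{459}{2}$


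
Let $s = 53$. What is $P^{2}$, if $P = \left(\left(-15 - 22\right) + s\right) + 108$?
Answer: $15376$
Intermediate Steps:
$P = 124$ ($P = \left(\left(-15 - 22\right) + 53\right) + 108 = \left(-37 + 53\right) + 108 = 16 + 108 = 124$)
$P^{2} = 124^{2} = 15376$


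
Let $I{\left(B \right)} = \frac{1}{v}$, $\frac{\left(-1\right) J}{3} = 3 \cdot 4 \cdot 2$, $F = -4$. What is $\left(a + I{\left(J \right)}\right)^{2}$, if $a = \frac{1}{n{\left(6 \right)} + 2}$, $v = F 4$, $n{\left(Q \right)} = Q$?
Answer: $\frac{1}{256} \approx 0.0039063$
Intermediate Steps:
$v = -16$ ($v = \left(-4\right) 4 = -16$)
$J = -72$ ($J = - 3 \cdot 3 \cdot 4 \cdot 2 = - 3 \cdot 12 \cdot 2 = \left(-3\right) 24 = -72$)
$I{\left(B \right)} = - \frac{1}{16}$ ($I{\left(B \right)} = \frac{1}{-16} = - \frac{1}{16}$)
$a = \frac{1}{8}$ ($a = \frac{1}{6 + 2} = \frac{1}{8} \approx 0.125$)
$\left(a + I{\left(J \right)}\right)^{2} = \left(\frac{1}{8} - \frac{1}{16}\right)^{2} = \left(\frac{1}{16}\right)^{2} = \frac{1}{256}$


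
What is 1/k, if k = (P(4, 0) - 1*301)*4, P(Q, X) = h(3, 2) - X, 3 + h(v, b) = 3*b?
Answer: -1/1192 ≈ -0.00083893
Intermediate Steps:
h(v, b) = -3 + 3*b
P(Q, X) = 3 - X (P(Q, X) = (-3 + 3*2) - X = (-3 + 6) - X = 3 - X)
k = -1192 (k = ((3 - 1*0) - 1*301)*4 = ((3 + 0) - 301)*4 = (3 - 301)*4 = -298*4 = -1192)
1/k = 1/(-1192) = -1/1192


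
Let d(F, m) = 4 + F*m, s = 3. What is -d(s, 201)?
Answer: -607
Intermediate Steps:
-d(s, 201) = -(4 + 3*201) = -(4 + 603) = -1*607 = -607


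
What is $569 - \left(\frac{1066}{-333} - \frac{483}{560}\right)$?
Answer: $\frac{15266417}{26640} \approx 573.06$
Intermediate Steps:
$569 - \left(\frac{1066}{-333} - \frac{483}{560}\right) = 569 - \left(1066 \left(- \frac{1}{333}\right) - \frac{69}{80}\right) = 569 - \left(- \frac{1066}{333} - \frac{69}{80}\right) = 569 - - \frac{108257}{26640} = 569 + \frac{108257}{26640} = \frac{15266417}{26640}$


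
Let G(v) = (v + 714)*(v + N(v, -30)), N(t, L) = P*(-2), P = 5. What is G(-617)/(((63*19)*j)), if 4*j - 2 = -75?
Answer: 4268/1533 ≈ 2.7841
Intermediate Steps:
j = -73/4 (j = ½ + (¼)*(-75) = ½ - 75/4 = -73/4 ≈ -18.250)
N(t, L) = -10 (N(t, L) = 5*(-2) = -10)
G(v) = (-10 + v)*(714 + v) (G(v) = (v + 714)*(v - 10) = (714 + v)*(-10 + v) = (-10 + v)*(714 + v))
G(-617)/(((63*19)*j)) = (-7140 + (-617)² + 704*(-617))/(((63*19)*(-73/4))) = (-7140 + 380689 - 434368)/((1197*(-73/4))) = -60819/(-87381/4) = -60819*(-4/87381) = 4268/1533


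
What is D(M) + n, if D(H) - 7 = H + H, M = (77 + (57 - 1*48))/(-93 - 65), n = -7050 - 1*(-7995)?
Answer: 75122/79 ≈ 950.91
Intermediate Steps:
n = 945 (n = -7050 + 7995 = 945)
M = -43/79 (M = (77 + (57 - 48))/(-158) = (77 + 9)*(-1/158) = 86*(-1/158) = -43/79 ≈ -0.54430)
D(H) = 7 + 2*H (D(H) = 7 + (H + H) = 7 + 2*H)
D(M) + n = (7 + 2*(-43/79)) + 945 = (7 - 86/79) + 945 = 467/79 + 945 = 75122/79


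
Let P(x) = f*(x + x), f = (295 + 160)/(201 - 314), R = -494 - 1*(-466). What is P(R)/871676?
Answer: 490/1894219 ≈ 0.00025868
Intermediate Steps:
R = -28 (R = -494 + 466 = -28)
f = -455/113 (f = 455/(-113) = 455*(-1/113) = -455/113 ≈ -4.0266)
P(x) = -910*x/113 (P(x) = -455*(x + x)/113 = -910*x/113)
P(R)/871676 = -910/113*(-28)/871676 = (25480/113)*(1/871676) = 490/1894219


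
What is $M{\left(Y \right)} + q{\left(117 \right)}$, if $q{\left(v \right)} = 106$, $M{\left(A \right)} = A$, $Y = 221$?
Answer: $327$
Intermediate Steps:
$M{\left(Y \right)} + q{\left(117 \right)} = 221 + 106 = 327$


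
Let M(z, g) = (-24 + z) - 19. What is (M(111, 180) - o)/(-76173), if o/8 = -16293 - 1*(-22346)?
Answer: 48356/76173 ≈ 0.63482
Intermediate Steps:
M(z, g) = -43 + z
o = 48424 (o = 8*(-16293 - 1*(-22346)) = 8*(-16293 + 22346) = 8*6053 = 48424)
(M(111, 180) - o)/(-76173) = ((-43 + 111) - 1*48424)/(-76173) = (68 - 48424)*(-1/76173) = -48356*(-1/76173) = 48356/76173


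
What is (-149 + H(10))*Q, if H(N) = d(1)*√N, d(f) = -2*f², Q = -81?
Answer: 12069 + 162*√10 ≈ 12581.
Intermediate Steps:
H(N) = -2*√N (H(N) = (-2*1²)*√N = (-2*1)*√N = -2*√N)
(-149 + H(10))*Q = (-149 - 2*√10)*(-81) = 12069 + 162*√10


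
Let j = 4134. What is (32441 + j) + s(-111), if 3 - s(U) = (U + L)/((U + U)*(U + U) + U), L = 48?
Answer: 599550019/16391 ≈ 36578.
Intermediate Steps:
s(U) = 3 - (48 + U)/(U + 4*U²) (s(U) = 3 - (U + 48)/((U + U)*(U + U) + U) = 3 - (48 + U)/((2*U)*(2*U) + U) = 3 - (48 + U)/(4*U² + U) = 3 - (48 + U)/(U + 4*U²))
(32441 + j) + s(-111) = (32441 + 4134) + 2*(-24 - 111 + 6*(-111)²)/(-111*(1 + 4*(-111))) = 36575 + 2*(-1/111)*(-24 - 111 + 6*12321)/(1 - 444) = 36575 + 2*(-1/111)*(-24 - 111 + 73926)/(-443) = 36575 + 2*(-1/111)*(-1/443)*73791 = 36575 + 49194/16391 = 599550019/16391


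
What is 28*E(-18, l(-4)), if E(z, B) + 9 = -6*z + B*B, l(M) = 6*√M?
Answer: -1260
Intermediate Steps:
E(z, B) = -9 + B² - 6*z (E(z, B) = -9 + (-6*z + B*B) = -9 + (-6*z + B²) = -9 + (B² - 6*z) = -9 + B² - 6*z)
28*E(-18, l(-4)) = 28*(-9 + (6*√(-4))² - 6*(-18)) = 28*(-9 + (6*(2*I))² + 108) = 28*(-9 + (12*I)² + 108) = 28*(-9 - 144 + 108) = 28*(-45) = -1260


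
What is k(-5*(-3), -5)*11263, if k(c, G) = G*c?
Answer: -844725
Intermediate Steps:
k(-5*(-3), -5)*11263 = -(-25)*(-3)*11263 = -5*15*11263 = -75*11263 = -844725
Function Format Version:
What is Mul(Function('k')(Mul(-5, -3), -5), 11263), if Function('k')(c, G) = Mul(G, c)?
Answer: -844725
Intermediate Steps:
Mul(Function('k')(Mul(-5, -3), -5), 11263) = Mul(Mul(-5, Mul(-5, -3)), 11263) = Mul(Mul(-5, 15), 11263) = Mul(-75, 11263) = -844725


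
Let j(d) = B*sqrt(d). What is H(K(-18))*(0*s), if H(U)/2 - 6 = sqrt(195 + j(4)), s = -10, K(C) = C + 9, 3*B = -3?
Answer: 0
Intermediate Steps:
B = -1 (B = (1/3)*(-3) = -1)
j(d) = -sqrt(d)
K(C) = 9 + C
H(U) = 12 + 2*sqrt(193) (H(U) = 12 + 2*sqrt(195 - sqrt(4)) = 12 + 2*sqrt(195 - 1*2) = 12 + 2*sqrt(195 - 2) = 12 + 2*sqrt(193))
H(K(-18))*(0*s) = (12 + 2*sqrt(193))*(0*(-10)) = (12 + 2*sqrt(193))*0 = 0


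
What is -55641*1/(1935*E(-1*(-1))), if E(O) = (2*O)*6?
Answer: -18547/7740 ≈ -2.3963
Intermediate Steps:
E(O) = 12*O
-55641*1/(1935*E(-1*(-1))) = -55641/(((12*(-1*(-1)))*(-43))*(-45)) = -55641/(((12*1)*(-43))*(-45)) = -55641/((12*(-43))*(-45)) = -55641/((-516*(-45))) = -55641/23220 = -55641*1/23220 = -18547/7740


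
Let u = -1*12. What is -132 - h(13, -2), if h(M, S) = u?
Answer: -120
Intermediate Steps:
u = -12
h(M, S) = -12
-132 - h(13, -2) = -132 - 1*(-12) = -132 + 12 = -120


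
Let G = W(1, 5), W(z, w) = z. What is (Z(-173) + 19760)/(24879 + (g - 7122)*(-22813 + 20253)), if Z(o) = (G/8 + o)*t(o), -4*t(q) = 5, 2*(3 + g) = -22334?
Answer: 639235/1499276768 ≈ 0.00042636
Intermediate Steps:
g = -11170 (g = -3 + (1/2)*(-22334) = -3 - 11167 = -11170)
t(q) = -5/4 (t(q) = -1/4*5 = -5/4)
G = 1
Z(o) = -5/32 - 5*o/4 (Z(o) = (1/8 + o)*(-5/4) = -5/32 - 5*o/4)
(Z(-173) + 19760)/(24879 + (g - 7122)*(-22813 + 20253)) = ((-5/32 - 5/4*(-173)) + 19760)/(24879 + (-11170 - 7122)*(-22813 + 20253)) = ((-5/32 + 865/4) + 19760)/(24879 - 18292*(-2560)) = (6915/32 + 19760)/(24879 + 46827520) = (639235/32)/46852399 = (639235/32)*(1/46852399) = 639235/1499276768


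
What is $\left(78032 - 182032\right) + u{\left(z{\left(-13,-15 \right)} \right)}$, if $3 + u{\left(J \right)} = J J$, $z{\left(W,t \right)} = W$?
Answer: $-103834$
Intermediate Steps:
$u{\left(J \right)} = -3 + J^{2}$ ($u{\left(J \right)} = -3 + J J = -3 + J^{2}$)
$\left(78032 - 182032\right) + u{\left(z{\left(-13,-15 \right)} \right)} = \left(78032 - 182032\right) - \left(3 - \left(-13\right)^{2}\right) = -104000 + \left(-3 + 169\right) = -104000 + 166 = -103834$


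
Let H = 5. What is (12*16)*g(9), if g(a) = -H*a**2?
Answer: -77760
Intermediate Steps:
g(a) = -5*a**2
(12*16)*g(9) = (12*16)*(-5*9**2) = 192*(-5*81) = 192*(-405) = -77760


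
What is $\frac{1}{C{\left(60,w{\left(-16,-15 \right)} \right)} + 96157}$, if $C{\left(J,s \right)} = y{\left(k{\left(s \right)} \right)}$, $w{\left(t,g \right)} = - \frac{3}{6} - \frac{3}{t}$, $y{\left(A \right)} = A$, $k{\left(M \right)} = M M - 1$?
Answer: $\frac{256}{24615961} \approx 1.04 \cdot 10^{-5}$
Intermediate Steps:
$k{\left(M \right)} = -1 + M^{2}$ ($k{\left(M \right)} = M^{2} - 1 = -1 + M^{2}$)
$w{\left(t,g \right)} = - \frac{1}{2} - \frac{3}{t}$ ($w{\left(t,g \right)} = \left(-3\right) \frac{1}{6} - \frac{3}{t} = - \frac{1}{2} - \frac{3}{t}$)
$C{\left(J,s \right)} = -1 + s^{2}$
$\frac{1}{C{\left(60,w{\left(-16,-15 \right)} \right)} + 96157} = \frac{1}{\left(-1 + \left(\frac{-6 - -16}{2 \left(-16\right)}\right)^{2}\right) + 96157} = \frac{1}{\left(-1 + \left(\frac{1}{2} \left(- \frac{1}{16}\right) \left(-6 + 16\right)\right)^{2}\right) + 96157} = \frac{1}{\left(-1 + \left(\frac{1}{2} \left(- \frac{1}{16}\right) 10\right)^{2}\right) + 96157} = \frac{1}{\left(-1 + \left(- \frac{5}{16}\right)^{2}\right) + 96157} = \frac{1}{\left(-1 + \frac{25}{256}\right) + 96157} = \frac{1}{- \frac{231}{256} + 96157} = \frac{1}{\frac{24615961}{256}} = \frac{256}{24615961}$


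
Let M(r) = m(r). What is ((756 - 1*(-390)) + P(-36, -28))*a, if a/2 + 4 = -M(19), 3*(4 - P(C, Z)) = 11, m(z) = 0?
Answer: -27512/3 ≈ -9170.7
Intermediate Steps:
M(r) = 0
P(C, Z) = ⅓ (P(C, Z) = 4 - ⅓*11 = 4 - 11/3 = ⅓)
a = -8 (a = -8 + 2*(-1*0) = -8 + 2*0 = -8 + 0 = -8)
((756 - 1*(-390)) + P(-36, -28))*a = ((756 - 1*(-390)) + ⅓)*(-8) = ((756 + 390) + ⅓)*(-8) = (1146 + ⅓)*(-8) = (3439/3)*(-8) = -27512/3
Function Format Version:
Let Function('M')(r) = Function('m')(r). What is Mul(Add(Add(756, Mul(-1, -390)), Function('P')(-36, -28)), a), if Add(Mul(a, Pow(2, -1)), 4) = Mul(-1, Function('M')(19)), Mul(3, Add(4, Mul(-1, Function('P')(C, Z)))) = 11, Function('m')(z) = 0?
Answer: Rational(-27512, 3) ≈ -9170.7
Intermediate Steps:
Function('M')(r) = 0
Function('P')(C, Z) = Rational(1, 3) (Function('P')(C, Z) = Add(4, Mul(Rational(-1, 3), 11)) = Add(4, Rational(-11, 3)) = Rational(1, 3))
a = -8 (a = Add(-8, Mul(2, Mul(-1, 0))) = Add(-8, Mul(2, 0)) = Add(-8, 0) = -8)
Mul(Add(Add(756, Mul(-1, -390)), Function('P')(-36, -28)), a) = Mul(Add(Add(756, Mul(-1, -390)), Rational(1, 3)), -8) = Mul(Add(Add(756, 390), Rational(1, 3)), -8) = Mul(Add(1146, Rational(1, 3)), -8) = Mul(Rational(3439, 3), -8) = Rational(-27512, 3)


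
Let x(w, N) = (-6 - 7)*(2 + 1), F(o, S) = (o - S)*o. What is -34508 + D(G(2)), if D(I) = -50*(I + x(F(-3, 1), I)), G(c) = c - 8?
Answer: -32258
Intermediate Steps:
F(o, S) = o*(o - S)
x(w, N) = -39 (x(w, N) = -13*3 = -39)
G(c) = -8 + c
D(I) = 1950 - 50*I (D(I) = -50*(I - 39) = -50*(-39 + I) = 1950 - 50*I)
-34508 + D(G(2)) = -34508 + (1950 - 50*(-8 + 2)) = -34508 + (1950 - 50*(-6)) = -34508 + (1950 + 300) = -34508 + 2250 = -32258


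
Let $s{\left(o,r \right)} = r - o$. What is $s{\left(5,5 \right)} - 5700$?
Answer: $-5700$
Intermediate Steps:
$s{\left(5,5 \right)} - 5700 = \left(5 - 5\right) - 5700 = 0 - 5700 = -5700$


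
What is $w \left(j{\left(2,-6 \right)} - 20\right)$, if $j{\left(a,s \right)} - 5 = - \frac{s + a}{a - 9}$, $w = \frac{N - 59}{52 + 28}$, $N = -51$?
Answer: $\frac{1199}{56} \approx 21.411$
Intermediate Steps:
$w = - \frac{11}{8}$ ($w = \frac{-51 - 59}{52 + 28} = - \frac{110}{80} = \left(-110\right) \frac{1}{80} = - \frac{11}{8} \approx -1.375$)
$j{\left(a,s \right)} = 5 - \frac{a + s}{-9 + a}$ ($j{\left(a,s \right)} = 5 - \frac{s + a}{a - 9} = 5 - \frac{a + s}{-9 + a}$)
$w \left(j{\left(2,-6 \right)} - 20\right) = - \frac{11 \left(\frac{-45 - -6 + 4 \cdot 2}{-9 + 2} - 20\right)}{8} = - \frac{11 \left(\frac{-45 + 6 + 8}{-7} - 20\right)}{8} = - \frac{11 \left(\left(- \frac{1}{7}\right) \left(-31\right) - 20\right)}{8} = - \frac{11 \left(\frac{31}{7} - 20\right)}{8} = \left(- \frac{11}{8}\right) \left(- \frac{109}{7}\right) = \frac{1199}{56}$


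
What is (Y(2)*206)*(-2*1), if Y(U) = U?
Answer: -824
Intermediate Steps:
(Y(2)*206)*(-2*1) = (2*206)*(-2*1) = 412*(-2) = -824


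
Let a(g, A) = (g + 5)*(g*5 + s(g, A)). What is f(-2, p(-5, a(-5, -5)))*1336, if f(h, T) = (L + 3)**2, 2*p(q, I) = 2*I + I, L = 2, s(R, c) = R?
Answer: 33400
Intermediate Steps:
a(g, A) = 6*g*(5 + g) (a(g, A) = (g + 5)*(g*5 + g) = (5 + g)*(5*g + g) = (5 + g)*(6*g) = 6*g*(5 + g))
p(q, I) = 3*I/2 (p(q, I) = (2*I + I)/2 = (3*I)/2 = 3*I/2)
f(h, T) = 25 (f(h, T) = (2 + 3)**2 = 5**2 = 25)
f(-2, p(-5, a(-5, -5)))*1336 = 25*1336 = 33400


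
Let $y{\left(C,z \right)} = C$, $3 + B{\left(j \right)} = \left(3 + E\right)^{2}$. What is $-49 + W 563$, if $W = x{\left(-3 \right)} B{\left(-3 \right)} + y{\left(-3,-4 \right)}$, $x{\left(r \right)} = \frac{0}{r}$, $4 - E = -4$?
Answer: $-1738$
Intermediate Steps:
$E = 8$ ($E = 4 - -4 = 4 + 4 = 8$)
$B{\left(j \right)} = 118$ ($B{\left(j \right)} = -3 + \left(3 + 8\right)^{2} = -3 + 11^{2} = -3 + 121 = 118$)
$x{\left(r \right)} = 0$
$W = -3$ ($W = 0 \cdot 118 - 3 = 0 - 3 = -3$)
$-49 + W 563 = -49 - 1689 = -1738$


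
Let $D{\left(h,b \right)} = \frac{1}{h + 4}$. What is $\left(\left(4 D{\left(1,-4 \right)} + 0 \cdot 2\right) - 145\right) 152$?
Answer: $- \frac{109592}{5} \approx -21918.0$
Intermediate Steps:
$D{\left(h,b \right)} = \frac{1}{4 + h}$
$\left(\left(4 D{\left(1,-4 \right)} + 0 \cdot 2\right) - 145\right) 152 = \left(\left(\frac{4}{4 + 1} + 0 \cdot 2\right) - 145\right) 152 = \left(\left(\frac{4}{5} + 0\right) - 145\right) 152 = \left(\frac{4}{5} - 145\right) 152 = \left(- \frac{721}{5}\right) 152 = - \frac{109592}{5}$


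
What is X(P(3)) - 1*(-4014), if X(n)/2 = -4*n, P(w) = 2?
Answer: 3998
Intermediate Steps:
X(n) = -8*n (X(n) = 2*(-4*n) = -8*n)
X(P(3)) - 1*(-4014) = -8*2 - 1*(-4014) = -16 + 4014 = 3998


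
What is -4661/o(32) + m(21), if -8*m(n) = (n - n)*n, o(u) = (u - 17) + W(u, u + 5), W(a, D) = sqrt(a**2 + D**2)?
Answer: 69915/2168 - 4661*sqrt(2393)/2168 ≈ -72.921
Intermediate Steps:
W(a, D) = sqrt(D**2 + a**2)
o(u) = -17 + u + sqrt(u**2 + (5 + u)**2) (o(u) = (u - 17) + sqrt((u + 5)**2 + u**2) = (-17 + u) + sqrt((5 + u)**2 + u**2) = (-17 + u) + sqrt(u**2 + (5 + u)**2) = -17 + u + sqrt(u**2 + (5 + u)**2))
m(n) = 0 (m(n) = -(n - n)*n/8 = -0*n = -1/8*0 = 0)
-4661/o(32) + m(21) = -4661/(-17 + 32 + sqrt(32**2 + (5 + 32)**2)) + 0 = -4661/(-17 + 32 + sqrt(1024 + 37**2)) + 0 = -4661/(-17 + 32 + sqrt(1024 + 1369)) + 0 = -4661/(-17 + 32 + sqrt(2393)) + 0 = -4661/(15 + sqrt(2393)) + 0 = -4661/(15 + sqrt(2393))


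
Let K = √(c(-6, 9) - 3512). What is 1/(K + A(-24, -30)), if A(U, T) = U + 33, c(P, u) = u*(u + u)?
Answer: 9/3431 - 5*I*√134/3431 ≈ 0.0026231 - 0.016869*I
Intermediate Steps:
c(P, u) = 2*u² (c(P, u) = u*(2*u) = 2*u²)
K = 5*I*√134 (K = √(2*9² - 3512) = √(2*81 - 3512) = √(162 - 3512) = √(-3350) = 5*I*√134 ≈ 57.879*I)
A(U, T) = 33 + U
1/(K + A(-24, -30)) = 1/(5*I*√134 + (33 - 24)) = 1/(5*I*√134 + 9) = 1/(9 + 5*I*√134)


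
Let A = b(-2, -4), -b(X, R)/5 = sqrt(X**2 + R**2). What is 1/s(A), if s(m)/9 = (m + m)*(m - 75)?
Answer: -1/92250 + sqrt(5)/61500 ≈ 2.5519e-5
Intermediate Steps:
b(X, R) = -5*sqrt(R**2 + X**2) (b(X, R) = -5*sqrt(X**2 + R**2) = -5*sqrt(R**2 + X**2))
A = -10*sqrt(5) (A = -5*sqrt((-4)**2 + (-2)**2) = -5*sqrt(16 + 4) = -10*sqrt(5) ≈ -22.361)
s(m) = 18*m*(-75 + m) (s(m) = 9*((m + m)*(m - 75)) = 9*((2*m)*(-75 + m)) = 9*(2*m*(-75 + m)) = 18*m*(-75 + m))
1/s(A) = 1/(18*(-10*sqrt(5))*(-75 - 10*sqrt(5))) = 1/(-180*sqrt(5)*(-75 - 10*sqrt(5))) = -sqrt(5)/(900*(-75 - 10*sqrt(5)))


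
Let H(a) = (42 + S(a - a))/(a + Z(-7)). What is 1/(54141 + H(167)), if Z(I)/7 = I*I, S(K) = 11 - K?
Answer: 510/27611963 ≈ 1.8470e-5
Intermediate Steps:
Z(I) = 7*I**2 (Z(I) = 7*(I*I) = 7*I**2)
H(a) = 53/(343 + a) (H(a) = (42 + (11 - (a - a)))/(a + 7*(-7)**2) = (42 + (11 - 1*0))/(a + 7*49) = (42 + (11 + 0))/(a + 343) = (42 + 11)/(343 + a) = 53/(343 + a))
1/(54141 + H(167)) = 1/(54141 + 53/(343 + 167)) = 1/(54141 + 53/510) = 1/(27611963/510) = 510/27611963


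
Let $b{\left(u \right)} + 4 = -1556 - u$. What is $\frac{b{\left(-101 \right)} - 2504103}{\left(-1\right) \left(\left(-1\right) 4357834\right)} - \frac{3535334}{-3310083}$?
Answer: $\frac{3556390262455}{7212396120111} \approx 0.49309$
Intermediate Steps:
$b{\left(u \right)} = -1560 - u$ ($b{\left(u \right)} = -4 - \left(1556 + u\right) = -1560 - u$)
$\frac{b{\left(-101 \right)} - 2504103}{\left(-1\right) \left(\left(-1\right) 4357834\right)} - \frac{3535334}{-3310083} = \frac{\left(-1560 - -101\right) - 2504103}{\left(-1\right) \left(\left(-1\right) 4357834\right)} - \frac{3535334}{-3310083} = \frac{\left(-1560 + 101\right) - 2504103}{\left(-1\right) \left(-4357834\right)} - - \frac{3535334}{3310083} = \frac{-1459 - 2504103}{4357834} + \frac{3535334}{3310083} = \left(-2505562\right) \frac{1}{4357834} + \frac{3535334}{3310083} = - \frac{1252781}{2178917} + \frac{3535334}{3310083} = \frac{3556390262455}{7212396120111}$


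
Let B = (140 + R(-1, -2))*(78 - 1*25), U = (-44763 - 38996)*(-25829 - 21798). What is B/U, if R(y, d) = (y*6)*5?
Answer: 5830/3989189893 ≈ 1.4614e-6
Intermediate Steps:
R(y, d) = 30*y (R(y, d) = (6*y)*5 = 30*y)
U = 3989189893 (U = -83759*(-47627) = 3989189893)
B = 5830 (B = (140 + 30*(-1))*(78 - 1*25) = (140 - 30)*(78 - 25) = 110*53 = 5830)
B/U = 5830/3989189893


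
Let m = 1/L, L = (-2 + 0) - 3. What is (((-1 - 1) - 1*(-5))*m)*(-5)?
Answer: 3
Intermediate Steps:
L = -5 (L = -2 - 3 = -5)
m = -1/5 (m = 1/(-5) = -1/5 ≈ -0.20000)
(((-1 - 1) - 1*(-5))*m)*(-5) = (((-1 - 1) - 1*(-5))*(-1/5))*(-5) = ((-2 + 5)*(-1/5))*(-5) = (3*(-1/5))*(-5) = -3/5*(-5) = 3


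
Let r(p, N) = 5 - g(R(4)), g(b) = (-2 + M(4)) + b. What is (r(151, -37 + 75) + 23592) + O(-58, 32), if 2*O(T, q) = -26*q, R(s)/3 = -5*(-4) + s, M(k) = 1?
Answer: 23110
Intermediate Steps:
R(s) = 60 + 3*s (R(s) = 3*(-5*(-4) + s) = 3*(20 + s) = 60 + 3*s)
g(b) = -1 + b (g(b) = (-2 + 1) + b = -1 + b)
O(T, q) = -13*q (O(T, q) = (-26*q)/2 = -13*q)
r(p, N) = -66 (r(p, N) = 5 - (-1 + (60 + 3*4)) = 5 - (-1 + (60 + 12)) = 5 - (-1 + 72) = 5 - 1*71 = 5 - 71 = -66)
(r(151, -37 + 75) + 23592) + O(-58, 32) = (-66 + 23592) - 13*32 = 23526 - 416 = 23110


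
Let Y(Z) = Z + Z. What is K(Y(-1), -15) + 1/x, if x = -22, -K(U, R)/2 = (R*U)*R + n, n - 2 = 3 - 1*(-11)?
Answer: 19095/22 ≈ 867.95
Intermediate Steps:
n = 16 (n = 2 + (3 - 1*(-11)) = 2 + (3 + 11) = 2 + 14 = 16)
Y(Z) = 2*Z
K(U, R) = -32 - 2*U*R² (K(U, R) = -2*((R*U)*R + 16) = -2*(U*R² + 16) = -2*(16 + U*R²) = -32 - 2*U*R²)
K(Y(-1), -15) + 1/x = (-32 - 2*2*(-1)*(-15)²) + 1/(-22) = (-32 - 2*(-2)*225) - 1/22 = (-32 + 900) - 1/22 = 868 - 1/22 = 19095/22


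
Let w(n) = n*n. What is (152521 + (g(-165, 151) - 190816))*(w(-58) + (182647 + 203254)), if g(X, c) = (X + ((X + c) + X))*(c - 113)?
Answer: -19995375255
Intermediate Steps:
w(n) = n**2
g(X, c) = (-113 + c)*(c + 3*X) (g(X, c) = (X + (c + 2*X))*(-113 + c) = (c + 3*X)*(-113 + c) = (-113 + c)*(c + 3*X))
(152521 + (g(-165, 151) - 190816))*(w(-58) + (182647 + 203254)) = (152521 + ((151**2 - 339*(-165) - 113*151 + 3*(-165)*151) - 190816))*((-58)**2 + (182647 + 203254)) = (152521 + ((22801 + 55935 - 17063 - 74745) - 190816))*(3364 + 385901) = (152521 + (-13072 - 190816))*389265 = (152521 - 203888)*389265 = -51367*389265 = -19995375255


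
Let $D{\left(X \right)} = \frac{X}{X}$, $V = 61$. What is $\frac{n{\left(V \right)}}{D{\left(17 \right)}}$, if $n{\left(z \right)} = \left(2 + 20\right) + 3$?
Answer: $25$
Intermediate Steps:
$n{\left(z \right)} = 25$ ($n{\left(z \right)} = 22 + 3 = 25$)
$D{\left(X \right)} = 1$
$\frac{n{\left(V \right)}}{D{\left(17 \right)}} = \frac{25}{1} = 25 \cdot 1 = 25$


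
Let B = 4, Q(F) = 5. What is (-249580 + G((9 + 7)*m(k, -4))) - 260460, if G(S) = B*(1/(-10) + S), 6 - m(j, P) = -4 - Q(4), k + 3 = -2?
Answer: -2545402/5 ≈ -5.0908e+5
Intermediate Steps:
k = -5 (k = -3 - 2 = -5)
m(j, P) = 15 (m(j, P) = 6 - (-4 - 1*5) = 6 - (-4 - 5) = 6 - 1*(-9) = 6 + 9 = 15)
G(S) = -⅖ + 4*S (G(S) = 4*(1/(-10) + S) = 4*(-⅒ + S) = -⅖ + 4*S)
(-249580 + G((9 + 7)*m(k, -4))) - 260460 = (-249580 + (-⅖ + 4*((9 + 7)*15))) - 260460 = (-249580 + (-⅖ + 4*(16*15))) - 260460 = (-249580 + (-⅖ + 4*240)) - 260460 = (-249580 + (-⅖ + 960)) - 260460 = (-249580 + 4798/5) - 260460 = -1243102/5 - 260460 = -2545402/5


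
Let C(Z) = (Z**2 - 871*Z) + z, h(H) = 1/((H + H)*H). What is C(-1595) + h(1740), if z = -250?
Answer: 23815222704001/6055200 ≈ 3.9330e+6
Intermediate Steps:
h(H) = 1/(2*H**2) (h(H) = 1/(((2*H))*H) = (1/(2*H))/H = 1/(2*H**2))
C(Z) = -250 + Z**2 - 871*Z (C(Z) = (Z**2 - 871*Z) - 250 = -250 + Z**2 - 871*Z)
C(-1595) + h(1740) = (-250 + (-1595)**2 - 871*(-1595)) + (1/2)/1740**2 = (-250 + 2544025 + 1389245) + (1/2)*(1/3027600) = 3933020 + 1/6055200 = 23815222704001/6055200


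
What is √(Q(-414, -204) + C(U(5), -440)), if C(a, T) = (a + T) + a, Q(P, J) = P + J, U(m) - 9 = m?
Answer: I*√1030 ≈ 32.094*I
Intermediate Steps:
U(m) = 9 + m
Q(P, J) = J + P
C(a, T) = T + 2*a (C(a, T) = (T + a) + a = T + 2*a)
√(Q(-414, -204) + C(U(5), -440)) = √((-204 - 414) + (-440 + 2*(9 + 5))) = √(-618 + (-440 + 2*14)) = √(-618 + (-440 + 28)) = √(-618 - 412) = √(-1030) = I*√1030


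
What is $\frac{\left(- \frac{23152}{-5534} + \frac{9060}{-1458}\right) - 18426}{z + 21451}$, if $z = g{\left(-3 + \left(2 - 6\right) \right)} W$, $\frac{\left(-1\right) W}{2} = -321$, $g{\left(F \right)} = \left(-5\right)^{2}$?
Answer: $- \frac{12390657508}{25214959881} \approx -0.4914$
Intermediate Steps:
$g{\left(F \right)} = 25$
$W = 642$ ($W = \left(-2\right) \left(-321\right) = 642$)
$z = 16050$ ($z = 25 \cdot 642 = 16050$)
$\frac{\left(- \frac{23152}{-5534} + \frac{9060}{-1458}\right) - 18426}{z + 21451} = \frac{\left(- \frac{23152}{-5534} + \frac{9060}{-1458}\right) - 18426}{16050 + 21451} = \frac{\left(\left(-23152\right) \left(- \frac{1}{5534}\right) + 9060 \left(- \frac{1}{1458}\right)\right) - 18426}{37501} = \left(\left(\frac{11576}{2767} - \frac{1510}{243}\right) - 18426\right) \frac{1}{37501} = \left(- \frac{1365202}{672381} - 18426\right) \frac{1}{37501} = \left(- \frac{12390657508}{672381}\right) \frac{1}{37501} = - \frac{12390657508}{25214959881}$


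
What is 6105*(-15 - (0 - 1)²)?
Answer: -97680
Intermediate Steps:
6105*(-15 - (0 - 1)²) = 6105*(-15 - 1*(-1)²) = 6105*(-15 - 1*1) = 6105*(-15 - 1) = 6105*(-16) = -97680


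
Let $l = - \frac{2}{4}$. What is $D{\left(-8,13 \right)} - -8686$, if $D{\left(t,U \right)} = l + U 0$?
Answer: $\frac{17371}{2} \approx 8685.5$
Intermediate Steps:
$l = - \frac{1}{2}$ ($l = \left(-2\right) \frac{1}{4} = - \frac{1}{2} \approx -0.5$)
$D{\left(t,U \right)} = - \frac{1}{2}$ ($D{\left(t,U \right)} = - \frac{1}{2} + U 0 = - \frac{1}{2} + 0 = - \frac{1}{2}$)
$D{\left(-8,13 \right)} - -8686 = - \frac{1}{2} - -8686 = - \frac{1}{2} + 8686 = \frac{17371}{2}$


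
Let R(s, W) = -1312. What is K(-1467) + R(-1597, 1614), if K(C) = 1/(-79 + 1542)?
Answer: -1919455/1463 ≈ -1312.0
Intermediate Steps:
K(C) = 1/1463
K(-1467) + R(-1597, 1614) = 1/1463 - 1312 = -1919455/1463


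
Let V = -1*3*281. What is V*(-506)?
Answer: 426558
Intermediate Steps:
V = -843 (V = -3*281 = -843)
V*(-506) = -843*(-506) = 426558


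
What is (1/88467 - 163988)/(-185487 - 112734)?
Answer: 14507526395/26382717207 ≈ 0.54989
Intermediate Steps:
(1/88467 - 163988)/(-185487 - 112734) = (1/88467 - 163988)/(-298221) = -14507526395/88467*(-1/298221) = 14507526395/26382717207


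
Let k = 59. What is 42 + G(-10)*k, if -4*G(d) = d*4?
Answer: 632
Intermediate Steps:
G(d) = -d (G(d) = -d*4/4 = -d)
42 + G(-10)*k = 42 - 1*(-10)*59 = 42 + 10*59 = 42 + 590 = 632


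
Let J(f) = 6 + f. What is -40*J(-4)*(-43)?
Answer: 3440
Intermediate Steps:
-40*J(-4)*(-43) = -40*(6 - 4)*(-43) = -40*2*(-43) = -80*(-43) = 3440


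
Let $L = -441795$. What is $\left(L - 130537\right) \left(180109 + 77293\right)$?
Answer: $-147319401464$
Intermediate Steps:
$\left(L - 130537\right) \left(180109 + 77293\right) = \left(-441795 - 130537\right) \left(180109 + 77293\right) = \left(-572332\right) 257402 = -147319401464$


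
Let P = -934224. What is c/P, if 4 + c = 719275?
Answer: -239757/311408 ≈ -0.76991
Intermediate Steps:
c = 719271 (c = -4 + 719275 = 719271)
c/P = 719271/(-934224) = 719271*(-1/934224) = -239757/311408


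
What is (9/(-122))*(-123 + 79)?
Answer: 198/61 ≈ 3.2459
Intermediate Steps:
(9/(-122))*(-123 + 79) = (9*(-1/122))*(-44) = -9/122*(-44) = 198/61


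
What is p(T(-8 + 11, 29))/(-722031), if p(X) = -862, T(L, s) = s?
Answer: 862/722031 ≈ 0.0011939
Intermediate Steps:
p(T(-8 + 11, 29))/(-722031) = -862/(-722031) = -862*(-1/722031) = 862/722031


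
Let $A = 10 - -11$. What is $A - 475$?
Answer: $-454$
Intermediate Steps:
$A = 21$ ($A = 10 + 11 = 21$)
$A - 475 = 21 - 475 = -454$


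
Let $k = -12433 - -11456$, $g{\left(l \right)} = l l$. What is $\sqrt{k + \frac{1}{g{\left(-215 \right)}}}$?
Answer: $\frac{4 i \sqrt{2822614}}{215} \approx 31.257 i$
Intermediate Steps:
$g{\left(l \right)} = l^{2}$
$k = -977$ ($k = -12433 + 11456 = -977$)
$\sqrt{k + \frac{1}{g{\left(-215 \right)}}} = \sqrt{-977 + \frac{1}{\left(-215\right)^{2}}} = \sqrt{-977 + \frac{1}{46225}} = \sqrt{- \frac{45161824}{46225}} = \frac{4 i \sqrt{2822614}}{215}$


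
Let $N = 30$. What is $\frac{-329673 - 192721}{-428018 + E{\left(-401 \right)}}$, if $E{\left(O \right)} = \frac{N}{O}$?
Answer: $\frac{104739997}{85817624} \approx 1.2205$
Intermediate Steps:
$E{\left(O \right)} = \frac{30}{O}$
$\frac{-329673 - 192721}{-428018 + E{\left(-401 \right)}} = \frac{-329673 - 192721}{-428018 + \frac{30}{-401}} = - \frac{522394}{-428018 + 30 \left(- \frac{1}{401}\right)} = - \frac{522394}{-428018 - \frac{30}{401}} = - \frac{522394}{- \frac{171635248}{401}} = \left(-522394\right) \left(- \frac{401}{171635248}\right) = \frac{104739997}{85817624}$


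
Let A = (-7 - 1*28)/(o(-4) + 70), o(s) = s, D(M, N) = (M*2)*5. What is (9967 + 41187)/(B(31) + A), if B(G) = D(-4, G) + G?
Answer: -3376164/629 ≈ -5367.5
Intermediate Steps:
D(M, N) = 10*M (D(M, N) = (2*M)*5 = 10*M)
B(G) = -40 + G (B(G) = 10*(-4) + G = -40 + G)
A = -35/66 (A = (-7 - 1*28)/(-4 + 70) = (-7 - 28)/66 = (1/66)*(-35) = -35/66 ≈ -0.53030)
(9967 + 41187)/(B(31) + A) = (9967 + 41187)/((-40 + 31) - 35/66) = 51154/(-9 - 35/66) = 51154/(-629/66) = 51154*(-66/629) = -3376164/629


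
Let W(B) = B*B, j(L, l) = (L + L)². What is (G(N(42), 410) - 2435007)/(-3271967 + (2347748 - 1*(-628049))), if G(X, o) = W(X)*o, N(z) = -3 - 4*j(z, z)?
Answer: -46667230269/42310 ≈ -1.1030e+6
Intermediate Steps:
j(L, l) = 4*L² (j(L, l) = (2*L)² = 4*L²)
N(z) = -3 - 16*z²
W(B) = B²
G(X, o) = o*X² (G(X, o) = X²*o = o*X²)
(G(N(42), 410) - 2435007)/(-3271967 + (2347748 - 1*(-628049))) = (410*(-3 - 16*42²)² - 2435007)/(-3271967 + (2347748 - 1*(-628049))) = (410*(-3 - 16*1764)² - 2435007)/(-3271967 + (2347748 + 628049)) = (410*(-3 - 28224)² - 2435007)/(-3271967 + 2975797) = (410*(-28227)² - 2435007)/(-296170) = (410*796763529 - 2435007)*(-1/296170) = (326673046890 - 2435007)*(-1/296170) = 326670611883*(-1/296170) = -46667230269/42310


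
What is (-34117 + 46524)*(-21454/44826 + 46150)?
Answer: 12833170809761/22413 ≈ 5.7258e+8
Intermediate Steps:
(-34117 + 46524)*(-21454/44826 + 46150) = 12407*(-21454*1/44826 + 46150) = 12407*(-10727/22413 + 46150) = 12407*(1034349223/22413) = 12833170809761/22413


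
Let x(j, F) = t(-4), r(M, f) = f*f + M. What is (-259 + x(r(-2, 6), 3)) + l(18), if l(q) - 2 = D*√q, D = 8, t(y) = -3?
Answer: -260 + 24*√2 ≈ -226.06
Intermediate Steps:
r(M, f) = M + f² (r(M, f) = f² + M = M + f²)
x(j, F) = -3
l(q) = 2 + 8*√q
(-259 + x(r(-2, 6), 3)) + l(18) = (-259 - 3) + (2 + 8*√18) = -262 + (2 + 8*(3*√2)) = -262 + (2 + 24*√2) = -260 + 24*√2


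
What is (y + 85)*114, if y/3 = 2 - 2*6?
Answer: 6270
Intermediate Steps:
y = -30 (y = 3*(2 - 2*6) = 3*(2 - 12) = 3*(-10) = -30)
(y + 85)*114 = (-30 + 85)*114 = 55*114 = 6270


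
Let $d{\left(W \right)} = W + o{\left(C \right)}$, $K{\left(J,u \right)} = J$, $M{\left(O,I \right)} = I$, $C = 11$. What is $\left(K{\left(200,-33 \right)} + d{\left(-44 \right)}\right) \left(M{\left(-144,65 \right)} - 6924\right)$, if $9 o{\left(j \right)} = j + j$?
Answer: $- \frac{9780934}{9} \approx -1.0868 \cdot 10^{6}$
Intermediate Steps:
$o{\left(j \right)} = \frac{2 j}{9}$ ($o{\left(j \right)} = \frac{j + j}{9} = \frac{2 j}{9}$)
$d{\left(W \right)} = \frac{22}{9} + W$ ($d{\left(W \right)} = W + \frac{2}{9} \cdot 11 = W + \frac{22}{9} = \frac{22}{9} + W$)
$\left(K{\left(200,-33 \right)} + d{\left(-44 \right)}\right) \left(M{\left(-144,65 \right)} - 6924\right) = \left(200 + \left(\frac{22}{9} - 44\right)\right) \left(65 - 6924\right) = \left(200 - \frac{374}{9}\right) \left(-6859\right) = \frac{1426}{9} \left(-6859\right) = - \frac{9780934}{9}$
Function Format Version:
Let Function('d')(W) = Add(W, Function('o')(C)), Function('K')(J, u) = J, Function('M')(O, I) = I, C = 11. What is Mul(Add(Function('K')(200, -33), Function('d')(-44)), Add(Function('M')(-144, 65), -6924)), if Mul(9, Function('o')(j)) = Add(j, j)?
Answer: Rational(-9780934, 9) ≈ -1.0868e+6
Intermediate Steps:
Function('o')(j) = Mul(Rational(2, 9), j) (Function('o')(j) = Mul(Rational(1, 9), Add(j, j)) = Mul(Rational(1, 9), Mul(2, j)) = Mul(Rational(2, 9), j))
Function('d')(W) = Add(Rational(22, 9), W) (Function('d')(W) = Add(W, Mul(Rational(2, 9), 11)) = Add(W, Rational(22, 9)) = Add(Rational(22, 9), W))
Mul(Add(Function('K')(200, -33), Function('d')(-44)), Add(Function('M')(-144, 65), -6924)) = Mul(Add(200, Add(Rational(22, 9), -44)), Add(65, -6924)) = Mul(Add(200, Rational(-374, 9)), -6859) = Mul(Rational(1426, 9), -6859) = Rational(-9780934, 9)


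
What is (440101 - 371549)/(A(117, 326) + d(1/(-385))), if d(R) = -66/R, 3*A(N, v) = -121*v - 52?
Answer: 17138/3061 ≈ 5.5988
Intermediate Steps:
A(N, v) = -52/3 - 121*v/3 (A(N, v) = (-121*v - 52)/3 = (-52 - 121*v)/3 = -52/3 - 121*v/3)
(440101 - 371549)/(A(117, 326) + d(1/(-385))) = (440101 - 371549)/((-52/3 - 121/3*326) - 66/(1/(-385))) = 68552/((-52/3 - 39446/3) - 66/(-1/385)) = 68552/(-13166 - 66*(-385)) = 68552/(-13166 + 25410) = 68552/12244 = 68552*(1/12244) = 17138/3061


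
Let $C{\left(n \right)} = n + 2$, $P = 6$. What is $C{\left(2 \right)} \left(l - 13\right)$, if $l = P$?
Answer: $-28$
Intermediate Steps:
$l = 6$
$C{\left(n \right)} = 2 + n$
$C{\left(2 \right)} \left(l - 13\right) = \left(2 + 2\right) \left(6 - 13\right) = 4 \left(-7\right) = -28$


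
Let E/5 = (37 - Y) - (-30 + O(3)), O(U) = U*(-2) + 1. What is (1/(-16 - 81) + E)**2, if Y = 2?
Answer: 1152534601/9409 ≈ 1.2249e+5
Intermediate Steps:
O(U) = 1 - 2*U (O(U) = -2*U + 1 = 1 - 2*U)
E = 350 (E = 5*((37 - 1*2) - (-30 + (1 - 2*3))) = 5*((37 - 2) - (-30 + (1 - 6))) = 5*(35 - (-30 - 5)) = 5*(35 - 1*(-35)) = 5*(35 + 35) = 5*70 = 350)
(1/(-16 - 81) + E)**2 = (1/(-16 - 81) + 350)**2 = (1/(-97) + 350)**2 = (-1/97 + 350)**2 = (33949/97)**2 = 1152534601/9409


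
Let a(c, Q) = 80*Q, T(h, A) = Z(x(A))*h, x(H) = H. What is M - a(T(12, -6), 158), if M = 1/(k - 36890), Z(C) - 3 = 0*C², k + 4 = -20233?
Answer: -722085281/57127 ≈ -12640.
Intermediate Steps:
k = -20237 (k = -4 - 20233 = -20237)
Z(C) = 3 (Z(C) = 3 + 0*C² = 3 + 0 = 3)
T(h, A) = 3*h
M = -1/57127 (M = 1/(-20237 - 36890) = 1/(-57127) = -1/57127 ≈ -1.7505e-5)
M - a(T(12, -6), 158) = -1/57127 - 80*158 = -1/57127 - 1*12640 = -1/57127 - 12640 = -722085281/57127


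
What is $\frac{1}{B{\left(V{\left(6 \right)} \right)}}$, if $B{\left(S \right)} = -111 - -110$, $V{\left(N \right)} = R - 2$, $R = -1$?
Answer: $-1$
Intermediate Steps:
$V{\left(N \right)} = -3$ ($V{\left(N \right)} = -1 - 2 = -3$)
$B{\left(S \right)} = -1$ ($B{\left(S \right)} = -111 + 110 = -1$)
$\frac{1}{B{\left(V{\left(6 \right)} \right)}} = \frac{1}{-1} = -1$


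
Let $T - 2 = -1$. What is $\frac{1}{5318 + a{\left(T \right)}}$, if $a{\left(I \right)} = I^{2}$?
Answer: $\frac{1}{5319} \approx 0.00018801$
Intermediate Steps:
$T = 1$ ($T = 2 - 1 = 1$)
$\frac{1}{5318 + a{\left(T \right)}} = \frac{1}{5318 + 1^{2}} = \frac{1}{5318 + 1} = \frac{1}{5319}$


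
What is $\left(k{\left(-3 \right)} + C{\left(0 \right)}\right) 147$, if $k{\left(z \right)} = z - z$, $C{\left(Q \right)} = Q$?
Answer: $0$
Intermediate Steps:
$k{\left(z \right)} = 0$
$\left(k{\left(-3 \right)} + C{\left(0 \right)}\right) 147 = \left(0 + 0\right) 147 = 0 \cdot 147 = 0$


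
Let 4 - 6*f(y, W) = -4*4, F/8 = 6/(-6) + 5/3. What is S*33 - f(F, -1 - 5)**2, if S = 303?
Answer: 89891/9 ≈ 9987.9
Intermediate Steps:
F = 16/3 (F = 8*(6/(-6) + 5/3) = 8*(6*(-1/6) + 5*(1/3)) = 8*(-1 + 5/3) = 8*(2/3) = 16/3 ≈ 5.3333)
f(y, W) = 10/3 (f(y, W) = 2/3 - (-2)*4/3 = 2/3 - 1/6*(-16) = 2/3 + 8/3 = 10/3)
S*33 - f(F, -1 - 5)**2 = 303*33 - (10/3)**2 = 9999 - 1*100/9 = 9999 - 100/9 = 89891/9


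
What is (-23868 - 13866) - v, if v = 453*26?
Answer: -49512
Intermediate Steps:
v = 11778
(-23868 - 13866) - v = (-23868 - 13866) - 1*11778 = -37734 - 11778 = -49512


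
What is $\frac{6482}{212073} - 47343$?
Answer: $- \frac{10040165557}{212073} \approx -47343.0$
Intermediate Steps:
$\frac{6482}{212073} - 47343 = - \frac{10040165557}{212073}$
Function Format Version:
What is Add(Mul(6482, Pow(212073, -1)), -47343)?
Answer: Rational(-10040165557, 212073) ≈ -47343.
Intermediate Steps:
Add(Mul(6482, Pow(212073, -1)), -47343) = Add(Mul(6482, Rational(1, 212073)), -47343) = Add(Rational(6482, 212073), -47343) = Rational(-10040165557, 212073)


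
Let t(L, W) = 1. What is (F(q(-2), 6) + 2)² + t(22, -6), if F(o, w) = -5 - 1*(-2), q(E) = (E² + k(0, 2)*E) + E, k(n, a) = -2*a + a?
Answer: 2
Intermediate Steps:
k(n, a) = -a
q(E) = E² - E (q(E) = (E² + (-1*2)*E) + E = (E² - 2*E) + E = E² - E)
F(o, w) = -3 (F(o, w) = -5 + 2 = -3)
(F(q(-2), 6) + 2)² + t(22, -6) = (-3 + 2)² + 1 = (-1)² + 1 = 1 + 1 = 2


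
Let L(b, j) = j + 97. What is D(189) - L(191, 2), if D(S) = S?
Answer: 90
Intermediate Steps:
L(b, j) = 97 + j
D(189) - L(191, 2) = 189 - (97 + 2) = 189 - 1*99 = 189 - 99 = 90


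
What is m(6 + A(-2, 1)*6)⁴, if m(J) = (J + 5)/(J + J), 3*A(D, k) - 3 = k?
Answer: 130321/614656 ≈ 0.21202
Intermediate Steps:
A(D, k) = 1 + k/3
m(J) = (5 + J)/(2*J) (m(J) = (5 + J)/((2*J)) = (5 + J)*(1/(2*J)) = (5 + J)/(2*J))
m(6 + A(-2, 1)*6)⁴ = ((5 + (6 + (1 + (⅓)*1)*6))/(2*(6 + (1 + (⅓)*1)*6)))⁴ = ((5 + (6 + (1 + ⅓)*6))/(2*(6 + (1 + ⅓)*6)))⁴ = ((5 + (6 + (4/3)*6))/(2*(6 + (4/3)*6)))⁴ = ((5 + (6 + 8))/(2*(6 + 8)))⁴ = ((½)*(5 + 14)/14)⁴ = ((½)*(1/14)*19)⁴ = (19/28)⁴ = 130321/614656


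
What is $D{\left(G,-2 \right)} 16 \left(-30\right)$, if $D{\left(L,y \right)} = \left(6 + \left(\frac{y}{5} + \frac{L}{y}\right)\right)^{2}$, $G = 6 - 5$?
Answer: $- \frac{62424}{5} \approx -12485.0$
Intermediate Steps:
$G = 1$ ($G = 6 - 5 = 1$)
$D{\left(L,y \right)} = \left(6 + \frac{y}{5} + \frac{L}{y}\right)^{2}$ ($D{\left(L,y \right)} = \left(6 + \left(y \frac{1}{5} + \frac{L}{y}\right)\right)^{2} = \left(6 + \left(\frac{y}{5} + \frac{L}{y}\right)\right)^{2} = \left(6 + \frac{y}{5} + \frac{L}{y}\right)^{2}$)
$D{\left(G,-2 \right)} 16 \left(-30\right) = \frac{\left(\left(-2\right)^{2} + 5 \cdot 1 + 30 \left(-2\right)\right)^{2}}{25 \cdot 4} \cdot 16 \left(-30\right) = \frac{1}{25} \cdot \frac{1}{4} \left(4 + 5 - 60\right)^{2} \cdot 16 \left(-30\right) = \frac{1}{25} \cdot \frac{1}{4} \left(-51\right)^{2} \cdot 16 \left(-30\right) = \frac{1}{25} \cdot \frac{1}{4} \cdot 2601 \cdot 16 \left(-30\right) = \frac{2601}{100} \cdot 16 \left(-30\right) = \frac{10404}{25} \left(-30\right) = - \frac{62424}{5}$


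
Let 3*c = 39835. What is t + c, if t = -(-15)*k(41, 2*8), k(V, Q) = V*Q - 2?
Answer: 69265/3 ≈ 23088.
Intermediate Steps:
c = 39835/3 (c = (⅓)*39835 = 39835/3 ≈ 13278.)
k(V, Q) = -2 + Q*V (k(V, Q) = Q*V - 2 = -2 + Q*V)
t = 9810 (t = -(-15)*(-2 + (2*8)*41) = -(-15)*(-2 + 16*41) = -(-15)*(-2 + 656) = -(-15)*654 = -1*(-9810) = 9810)
t + c = 9810 + 39835/3 = 69265/3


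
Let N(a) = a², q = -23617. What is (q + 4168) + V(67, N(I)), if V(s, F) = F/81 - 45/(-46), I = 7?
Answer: -72461075/3726 ≈ -19447.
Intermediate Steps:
V(s, F) = 45/46 + F/81 (V(s, F) = F*(1/81) - 45*(-1/46) = F/81 + 45/46 = 45/46 + F/81)
(q + 4168) + V(67, N(I)) = (-23617 + 4168) + (45/46 + (1/81)*7²) = -19449 + (45/46 + (1/81)*49) = -19449 + (45/46 + 49/81) = -19449 + 5899/3726 = -72461075/3726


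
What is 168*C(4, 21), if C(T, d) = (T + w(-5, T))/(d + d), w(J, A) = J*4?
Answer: -64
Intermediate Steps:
w(J, A) = 4*J
C(T, d) = (-20 + T)/(2*d) (C(T, d) = (T + 4*(-5))/(d + d) = (T - 20)/((2*d)) = (-20 + T)*(1/(2*d)) = (-20 + T)/(2*d))
168*C(4, 21) = 168*((½)*(-20 + 4)/21) = 168*((½)*(1/21)*(-16)) = 168*(-8/21) = -64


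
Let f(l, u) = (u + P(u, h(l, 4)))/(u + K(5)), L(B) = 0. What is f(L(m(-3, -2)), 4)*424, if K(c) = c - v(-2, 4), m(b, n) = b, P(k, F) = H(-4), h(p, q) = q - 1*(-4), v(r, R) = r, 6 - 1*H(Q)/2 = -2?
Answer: 8480/11 ≈ 770.91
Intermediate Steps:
H(Q) = 16 (H(Q) = 12 - 2*(-2) = 12 + 4 = 16)
h(p, q) = 4 + q (h(p, q) = q + 4 = 4 + q)
P(k, F) = 16
K(c) = 2 + c (K(c) = c - 1*(-2) = c + 2 = 2 + c)
f(l, u) = (16 + u)/(7 + u) (f(l, u) = (u + 16)/(u + (2 + 5)) = (16 + u)/(u + 7) = (16 + u)/(7 + u))
f(L(m(-3, -2)), 4)*424 = ((16 + 4)/(7 + 4))*424 = (20/11)*424 = 8480/11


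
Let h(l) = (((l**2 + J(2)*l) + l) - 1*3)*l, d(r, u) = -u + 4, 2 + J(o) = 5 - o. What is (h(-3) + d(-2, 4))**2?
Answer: 0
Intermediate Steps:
J(o) = 3 - o (J(o) = -2 + (5 - o) = 3 - o)
d(r, u) = 4 - u
h(l) = l*(-3 + l**2 + 2*l) (h(l) = (((l**2 + (3 - 1*2)*l) + l) - 1*3)*l = (((l**2 + (3 - 2)*l) + l) - 3)*l = (((l**2 + 1*l) + l) - 3)*l = (((l**2 + l) + l) - 3)*l = (((l + l**2) + l) - 3)*l = ((l**2 + 2*l) - 3)*l = (-3 + l**2 + 2*l)*l = l*(-3 + l**2 + 2*l))
(h(-3) + d(-2, 4))**2 = (-3*(-3 + (-3)**2 + 2*(-3)) + (4 - 1*4))**2 = (-3*(-3 + 9 - 6) + (4 - 4))**2 = (-3*0 + 0)**2 = (0 + 0)**2 = 0**2 = 0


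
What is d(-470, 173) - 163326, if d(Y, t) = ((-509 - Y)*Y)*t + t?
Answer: 3007937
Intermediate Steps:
d(Y, t) = t + Y*t*(-509 - Y) (d(Y, t) = (Y*(-509 - Y))*t + t = Y*t*(-509 - Y) + t = t + Y*t*(-509 - Y))
d(-470, 173) - 163326 = 173*(1 - 1*(-470)² - 509*(-470)) - 163326 = 173*(1 - 1*220900 + 239230) - 163326 = 173*(1 - 220900 + 239230) - 163326 = 173*18331 - 163326 = 3171263 - 163326 = 3007937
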